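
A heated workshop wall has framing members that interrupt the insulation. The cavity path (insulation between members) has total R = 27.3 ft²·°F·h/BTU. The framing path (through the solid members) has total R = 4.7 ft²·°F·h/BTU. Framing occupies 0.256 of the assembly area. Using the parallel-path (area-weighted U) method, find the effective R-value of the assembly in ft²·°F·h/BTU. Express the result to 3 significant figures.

U_eff = 0.744/27.3 + 0.256/4.7 = 0.02725 + 0.05447 = 0.08172
R_eff = 1/U_eff = 12.24 ft²·°F·h/BTU

12.2 ft²·°F·h/BTU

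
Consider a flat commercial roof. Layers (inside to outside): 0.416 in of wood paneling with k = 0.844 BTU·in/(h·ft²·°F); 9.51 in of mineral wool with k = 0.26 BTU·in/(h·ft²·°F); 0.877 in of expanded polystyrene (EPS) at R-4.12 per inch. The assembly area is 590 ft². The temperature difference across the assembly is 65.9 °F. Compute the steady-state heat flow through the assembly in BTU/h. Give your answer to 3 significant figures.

0.416/0.844 = 0.4929
9.51/0.26 = 36.58
0.877 × 4.12 = 3.613
R_total = 0.4929 + 36.58 + 3.613 = 40.68 ft²·°F·h/BTU
Q = A·ΔT/R = 590 × 65.9 / 40.68 = 955.7 BTU/h

956 BTU/h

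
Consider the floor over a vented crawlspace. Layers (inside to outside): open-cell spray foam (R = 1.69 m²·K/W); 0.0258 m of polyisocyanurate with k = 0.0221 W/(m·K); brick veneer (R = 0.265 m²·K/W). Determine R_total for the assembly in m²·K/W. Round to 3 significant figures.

0.0258/0.0221 = 1.167
R_total = 1.69 + 1.167 + 0.265 = 3.122 m²·K/W

3.12 m²·K/W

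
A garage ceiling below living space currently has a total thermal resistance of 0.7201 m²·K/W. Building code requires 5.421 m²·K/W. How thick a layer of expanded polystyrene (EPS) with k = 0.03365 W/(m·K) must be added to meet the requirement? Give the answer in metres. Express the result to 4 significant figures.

0.1582 m

ΔR = 5.421 − 0.7201 = 4.7009 m²·K/W
L = ΔR × k = 4.7009 × 0.03365 = 0.15819 m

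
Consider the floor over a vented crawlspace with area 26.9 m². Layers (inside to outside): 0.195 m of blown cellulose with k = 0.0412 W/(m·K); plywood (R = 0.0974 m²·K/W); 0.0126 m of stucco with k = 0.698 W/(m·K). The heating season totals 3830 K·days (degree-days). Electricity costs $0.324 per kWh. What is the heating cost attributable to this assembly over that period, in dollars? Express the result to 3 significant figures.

165 dollars

0.195/0.0412 = 4.733
0.0126/0.698 = 0.01805
R_total = 4.733 + 0.0974 + 0.01805 = 4.848 m²·K/W
E = A × HDD × 24 / R / 1000 = 26.9 × 3830 × 24 / 4.848 / 1000 = 510 kWh
Cost = 510 × 0.324 = $165.2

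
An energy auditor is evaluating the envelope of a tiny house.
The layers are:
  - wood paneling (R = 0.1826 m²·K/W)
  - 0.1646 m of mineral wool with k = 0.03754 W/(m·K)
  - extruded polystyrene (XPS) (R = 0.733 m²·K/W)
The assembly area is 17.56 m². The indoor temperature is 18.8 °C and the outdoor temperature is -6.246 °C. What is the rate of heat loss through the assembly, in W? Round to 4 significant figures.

82.98 W

0.1646/0.03754 = 4.3847
R_total = 0.1826 + 4.3847 + 0.733 = 5.3003 m²·K/W
Q = A·ΔT/R = 17.56 × (18.8 − (-6.246)) / 5.3003 = 82.979 W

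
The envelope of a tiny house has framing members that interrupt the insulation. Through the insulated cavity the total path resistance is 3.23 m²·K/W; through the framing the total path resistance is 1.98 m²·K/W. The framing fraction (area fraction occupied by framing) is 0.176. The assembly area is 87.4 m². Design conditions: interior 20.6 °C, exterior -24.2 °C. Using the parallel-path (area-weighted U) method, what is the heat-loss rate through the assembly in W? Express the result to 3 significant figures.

1350 W

U_eff = 0.824/3.23 + 0.176/1.98 = 0.2551 + 0.08889 = 0.344
R_eff = 1/U_eff = 2.907 m²·K/W
Q = 87.4 × (20.6 − (-24.2)) / 2.907 = 1347 W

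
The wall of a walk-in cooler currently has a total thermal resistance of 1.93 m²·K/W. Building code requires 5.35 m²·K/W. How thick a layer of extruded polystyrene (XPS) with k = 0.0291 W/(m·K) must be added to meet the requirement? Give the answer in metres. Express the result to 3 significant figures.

0.0995 m

ΔR = 5.35 − 1.93 = 3.42 m²·K/W
L = ΔR × k = 3.42 × 0.0291 = 0.09952 m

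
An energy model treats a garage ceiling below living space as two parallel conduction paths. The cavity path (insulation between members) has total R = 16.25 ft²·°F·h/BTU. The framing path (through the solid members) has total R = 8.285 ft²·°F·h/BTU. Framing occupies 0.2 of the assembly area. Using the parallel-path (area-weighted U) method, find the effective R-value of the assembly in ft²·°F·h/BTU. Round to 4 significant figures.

U_eff = 0.8/16.25 + 0.2/8.285 = 0.049231 + 0.02414 = 0.073371
R_eff = 1/U_eff = 13.629 ft²·°F·h/BTU

13.63 ft²·°F·h/BTU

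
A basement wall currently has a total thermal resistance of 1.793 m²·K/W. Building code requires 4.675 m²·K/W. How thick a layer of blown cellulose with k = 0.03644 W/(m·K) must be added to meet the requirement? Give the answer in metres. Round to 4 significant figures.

0.1050 m

ΔR = 4.675 − 1.793 = 2.882 m²·K/W
L = ΔR × k = 2.882 × 0.03644 = 0.10502 m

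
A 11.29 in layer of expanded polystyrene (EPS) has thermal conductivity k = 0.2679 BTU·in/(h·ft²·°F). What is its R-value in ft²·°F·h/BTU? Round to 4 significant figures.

42.14 ft²·°F·h/BTU

R = L/k = 11.29/0.2679 = 42.143 ft²·°F·h/BTU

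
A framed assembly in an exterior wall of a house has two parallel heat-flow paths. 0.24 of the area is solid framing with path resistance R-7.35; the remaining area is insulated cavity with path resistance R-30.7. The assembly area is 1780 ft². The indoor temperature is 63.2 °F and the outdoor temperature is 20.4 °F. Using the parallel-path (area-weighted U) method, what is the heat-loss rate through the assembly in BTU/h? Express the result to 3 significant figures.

U_eff = 0.76/30.7 + 0.24/7.35 = 0.02476 + 0.03265 = 0.05741
R_eff = 1/U_eff = 17.42 ft²·°F·h/BTU
Q = 1780 × (63.2 − 20.4) / 17.42 = 4374 BTU/h

4370 BTU/h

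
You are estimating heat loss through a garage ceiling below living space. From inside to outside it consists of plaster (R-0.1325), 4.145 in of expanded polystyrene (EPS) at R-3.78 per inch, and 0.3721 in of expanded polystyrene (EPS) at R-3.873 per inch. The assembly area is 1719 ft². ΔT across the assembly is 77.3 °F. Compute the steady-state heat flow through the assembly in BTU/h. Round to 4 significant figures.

4.145 × 3.78 = 15.668
0.3721 × 3.873 = 1.4411
R_total = 0.1325 + 15.668 + 1.4411 = 17.242 ft²·°F·h/BTU
Q = A·ΔT/R = 1719 × 77.3 / 17.242 = 7706.8 BTU/h

7707 BTU/h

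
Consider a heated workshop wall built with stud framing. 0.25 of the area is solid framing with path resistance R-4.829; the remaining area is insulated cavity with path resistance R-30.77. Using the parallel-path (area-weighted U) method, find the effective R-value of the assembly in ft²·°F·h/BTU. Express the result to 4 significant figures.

U_eff = 0.75/30.77 + 0.25/4.829 = 0.024374 + 0.051771 = 0.076145
R_eff = 1/U_eff = 13.133 ft²·°F·h/BTU

13.13 ft²·°F·h/BTU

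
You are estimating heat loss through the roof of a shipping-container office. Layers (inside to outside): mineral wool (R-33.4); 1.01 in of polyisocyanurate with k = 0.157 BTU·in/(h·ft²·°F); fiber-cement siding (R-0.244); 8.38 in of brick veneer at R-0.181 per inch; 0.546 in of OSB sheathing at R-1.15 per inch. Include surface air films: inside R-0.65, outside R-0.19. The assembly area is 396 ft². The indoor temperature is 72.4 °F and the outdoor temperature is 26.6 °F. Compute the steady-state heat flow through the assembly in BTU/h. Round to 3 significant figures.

1.01/0.157 = 6.433
8.38 × 0.181 = 1.517
0.546 × 1.15 = 0.6279
R_total = 0.65 + 33.4 + 6.433 + 0.244 + 1.517 + 0.6279 + 0.19 = 43.06 ft²·°F·h/BTU
Q = A·ΔT/R = 396 × (72.4 − 26.6) / 43.06 = 421.2 BTU/h

421 BTU/h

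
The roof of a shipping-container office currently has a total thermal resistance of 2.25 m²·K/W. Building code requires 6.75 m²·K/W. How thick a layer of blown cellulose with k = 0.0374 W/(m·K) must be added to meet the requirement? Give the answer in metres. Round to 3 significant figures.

ΔR = 6.75 − 2.25 = 4.5 m²·K/W
L = ΔR × k = 4.5 × 0.0374 = 0.1683 m

0.168 m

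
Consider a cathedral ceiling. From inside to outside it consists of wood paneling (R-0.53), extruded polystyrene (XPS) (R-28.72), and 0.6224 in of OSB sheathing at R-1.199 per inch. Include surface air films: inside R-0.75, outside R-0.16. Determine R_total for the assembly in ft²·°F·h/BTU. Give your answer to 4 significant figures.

30.91 ft²·°F·h/BTU

0.6224 × 1.199 = 0.74626
R_total = 0.75 + 0.53 + 28.72 + 0.74626 + 0.16 = 30.906 ft²·°F·h/BTU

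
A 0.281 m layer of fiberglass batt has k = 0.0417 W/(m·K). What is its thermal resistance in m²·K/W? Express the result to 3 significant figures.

R = L/k = 0.281/0.0417 = 6.739 m²·K/W

6.74 m²·K/W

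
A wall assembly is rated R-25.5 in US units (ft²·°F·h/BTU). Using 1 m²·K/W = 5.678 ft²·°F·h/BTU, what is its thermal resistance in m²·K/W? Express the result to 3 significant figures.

4.49 m²·K/W

R_SI = 25.5/5.678 = 4.491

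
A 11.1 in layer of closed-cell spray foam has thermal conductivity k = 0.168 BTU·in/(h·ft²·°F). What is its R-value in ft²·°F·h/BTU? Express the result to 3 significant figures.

R = L/k = 11.1/0.168 = 66.07 ft²·°F·h/BTU

66.1 ft²·°F·h/BTU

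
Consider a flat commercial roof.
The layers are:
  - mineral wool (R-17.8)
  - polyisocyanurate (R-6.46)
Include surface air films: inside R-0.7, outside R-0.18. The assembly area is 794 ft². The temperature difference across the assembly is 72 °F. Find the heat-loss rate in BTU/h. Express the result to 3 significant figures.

2270 BTU/h

R_total = 0.7 + 17.8 + 6.46 + 0.18 = 25.14 ft²·°F·h/BTU
Q = A·ΔT/R = 794 × 72 / 25.14 = 2274 BTU/h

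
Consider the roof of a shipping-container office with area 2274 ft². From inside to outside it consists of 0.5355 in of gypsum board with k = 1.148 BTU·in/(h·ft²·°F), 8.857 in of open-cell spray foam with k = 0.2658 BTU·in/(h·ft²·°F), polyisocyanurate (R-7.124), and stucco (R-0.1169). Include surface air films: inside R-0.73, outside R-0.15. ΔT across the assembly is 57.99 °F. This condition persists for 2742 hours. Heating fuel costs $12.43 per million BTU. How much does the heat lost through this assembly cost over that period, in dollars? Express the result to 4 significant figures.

107.2 dollars

0.5355/1.148 = 0.46646
8.857/0.2658 = 33.322
R_total = 0.73 + 0.46646 + 33.322 + 7.124 + 0.1169 + 0.15 = 41.909 ft²·°F·h/BTU
Q = 2274 × 57.99 / 41.909 = 3146.5 BTU/h
E = 3146.5 × 2742 = 8627800 BTU
Cost = 8627800/10⁶ × 12.43 = $107.24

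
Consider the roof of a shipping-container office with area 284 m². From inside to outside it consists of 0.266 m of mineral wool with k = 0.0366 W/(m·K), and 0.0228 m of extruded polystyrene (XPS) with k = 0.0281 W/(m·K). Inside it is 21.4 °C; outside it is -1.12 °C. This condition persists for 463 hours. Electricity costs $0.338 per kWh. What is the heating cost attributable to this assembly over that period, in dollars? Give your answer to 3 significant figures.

124 dollars

0.266/0.0366 = 7.268
0.0228/0.0281 = 0.8114
R_total = 7.268 + 0.8114 = 8.079 m²·K/W
Q = 284 × (21.4 − (-1.12)) / 8.079 = 791.6 W
E = 791.6 W × 463 h / 1000 = 366.5 kWh
Cost = 366.5 × 0.338 = $123.9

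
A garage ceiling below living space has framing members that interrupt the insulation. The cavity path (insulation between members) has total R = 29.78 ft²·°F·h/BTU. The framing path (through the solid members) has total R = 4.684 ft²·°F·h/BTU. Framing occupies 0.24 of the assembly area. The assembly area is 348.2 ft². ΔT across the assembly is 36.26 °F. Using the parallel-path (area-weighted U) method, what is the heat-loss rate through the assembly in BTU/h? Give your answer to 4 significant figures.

969.1 BTU/h

U_eff = 0.76/29.78 + 0.24/4.684 = 0.02552 + 0.051238 = 0.076759
R_eff = 1/U_eff = 13.028 ft²·°F·h/BTU
Q = 348.2 × 36.26 / 13.028 = 969.14 BTU/h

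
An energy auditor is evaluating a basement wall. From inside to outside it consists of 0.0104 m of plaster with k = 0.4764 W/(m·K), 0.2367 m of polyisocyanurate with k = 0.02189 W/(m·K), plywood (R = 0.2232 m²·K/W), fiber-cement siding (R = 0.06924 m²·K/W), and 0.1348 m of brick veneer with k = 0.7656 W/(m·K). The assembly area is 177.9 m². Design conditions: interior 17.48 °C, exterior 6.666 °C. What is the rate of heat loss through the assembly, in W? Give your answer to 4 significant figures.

0.0104/0.4764 = 0.02183
0.2367/0.02189 = 10.813
0.1348/0.7656 = 0.17607
R_total = 0.02183 + 10.813 + 0.2232 + 0.06924 + 0.17607 = 11.303 m²·K/W
Q = A·ΔT/R = 177.9 × (17.48 − 6.666) / 11.303 = 170.2 W

170.2 W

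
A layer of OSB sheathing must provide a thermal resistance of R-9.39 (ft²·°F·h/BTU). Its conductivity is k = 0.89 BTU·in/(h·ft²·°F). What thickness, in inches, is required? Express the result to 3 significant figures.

8.36 in

L = R × k = 9.39 × 0.89 = 8.357 in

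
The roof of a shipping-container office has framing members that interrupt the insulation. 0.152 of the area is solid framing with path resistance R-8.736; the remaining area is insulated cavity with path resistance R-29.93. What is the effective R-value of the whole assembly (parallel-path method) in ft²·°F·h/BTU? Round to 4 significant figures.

21.87 ft²·°F·h/BTU

U_eff = 0.848/29.93 + 0.152/8.736 = 0.028333 + 0.017399 = 0.045732
R_eff = 1/U_eff = 21.867 ft²·°F·h/BTU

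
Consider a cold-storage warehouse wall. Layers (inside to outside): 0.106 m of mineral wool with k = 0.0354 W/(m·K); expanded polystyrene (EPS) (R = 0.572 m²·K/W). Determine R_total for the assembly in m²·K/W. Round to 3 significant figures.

3.57 m²·K/W

0.106/0.0354 = 2.994
R_total = 2.994 + 0.572 = 3.566 m²·K/W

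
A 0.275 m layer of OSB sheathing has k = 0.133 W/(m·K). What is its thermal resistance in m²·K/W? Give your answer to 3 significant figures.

R = L/k = 0.275/0.133 = 2.068 m²·K/W

2.07 m²·K/W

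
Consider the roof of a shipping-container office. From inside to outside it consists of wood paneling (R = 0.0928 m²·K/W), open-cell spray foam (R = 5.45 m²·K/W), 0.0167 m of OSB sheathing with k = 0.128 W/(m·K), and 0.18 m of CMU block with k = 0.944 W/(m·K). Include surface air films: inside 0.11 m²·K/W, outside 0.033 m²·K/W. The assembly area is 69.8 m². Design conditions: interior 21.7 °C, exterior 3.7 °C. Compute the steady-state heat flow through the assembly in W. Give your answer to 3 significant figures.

209 W

0.0167/0.128 = 0.1305
0.18/0.944 = 0.1907
R_total = 0.11 + 0.0928 + 5.45 + 0.1305 + 0.1907 + 0.033 = 6.007 m²·K/W
Q = A·ΔT/R = 69.8 × (21.7 − 3.7) / 6.007 = 209.2 W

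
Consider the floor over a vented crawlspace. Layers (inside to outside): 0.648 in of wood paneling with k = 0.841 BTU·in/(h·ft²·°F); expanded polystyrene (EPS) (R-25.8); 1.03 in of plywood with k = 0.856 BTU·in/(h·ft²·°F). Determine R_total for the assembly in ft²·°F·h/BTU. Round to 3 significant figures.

27.8 ft²·°F·h/BTU

0.648/0.841 = 0.7705
1.03/0.856 = 1.203
R_total = 0.7705 + 25.8 + 1.203 = 27.77 ft²·°F·h/BTU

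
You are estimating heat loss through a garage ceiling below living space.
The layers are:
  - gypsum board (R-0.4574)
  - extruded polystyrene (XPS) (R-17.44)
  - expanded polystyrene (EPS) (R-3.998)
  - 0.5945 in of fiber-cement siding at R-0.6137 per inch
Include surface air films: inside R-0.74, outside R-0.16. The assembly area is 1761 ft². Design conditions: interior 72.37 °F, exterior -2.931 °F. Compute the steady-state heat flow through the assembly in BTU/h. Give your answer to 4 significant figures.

5726 BTU/h

0.5945 × 0.6137 = 0.36484
R_total = 0.74 + 0.4574 + 17.44 + 3.998 + 0.36484 + 0.16 = 23.16 ft²·°F·h/BTU
Q = A·ΔT/R = 1761 × (72.37 − (-2.931)) / 23.16 = 5725.5 BTU/h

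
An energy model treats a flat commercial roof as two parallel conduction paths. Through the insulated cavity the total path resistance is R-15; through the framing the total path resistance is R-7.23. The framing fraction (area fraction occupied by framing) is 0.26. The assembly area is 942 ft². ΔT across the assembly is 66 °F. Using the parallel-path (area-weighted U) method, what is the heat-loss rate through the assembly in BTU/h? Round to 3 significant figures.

U_eff = 0.74/15 + 0.26/7.23 = 0.04933 + 0.03596 = 0.08529
R_eff = 1/U_eff = 11.72 ft²·°F·h/BTU
Q = 942 × 66 / 11.72 = 5303 BTU/h

5300 BTU/h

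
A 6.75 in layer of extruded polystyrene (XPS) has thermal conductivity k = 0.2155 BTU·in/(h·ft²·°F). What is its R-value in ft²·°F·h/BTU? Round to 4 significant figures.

31.32 ft²·°F·h/BTU

R = L/k = 6.75/0.2155 = 31.323 ft²·°F·h/BTU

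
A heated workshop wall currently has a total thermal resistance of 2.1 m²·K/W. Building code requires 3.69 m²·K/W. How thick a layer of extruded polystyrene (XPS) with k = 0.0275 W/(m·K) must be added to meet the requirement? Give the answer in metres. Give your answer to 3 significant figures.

ΔR = 3.69 − 2.1 = 1.59 m²·K/W
L = ΔR × k = 1.59 × 0.0275 = 0.04372 m

0.0437 m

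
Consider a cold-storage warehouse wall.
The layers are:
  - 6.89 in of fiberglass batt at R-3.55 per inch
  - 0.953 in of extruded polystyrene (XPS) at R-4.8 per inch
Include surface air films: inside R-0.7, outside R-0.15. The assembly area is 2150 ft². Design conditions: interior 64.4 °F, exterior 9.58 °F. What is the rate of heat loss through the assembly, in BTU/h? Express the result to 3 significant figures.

6.89 × 3.55 = 24.46
0.953 × 4.8 = 4.574
R_total = 0.7 + 24.46 + 4.574 + 0.15 = 29.88 ft²·°F·h/BTU
Q = A·ΔT/R = 2150 × (64.4 − 9.58) / 29.88 = 3944 BTU/h

3940 BTU/h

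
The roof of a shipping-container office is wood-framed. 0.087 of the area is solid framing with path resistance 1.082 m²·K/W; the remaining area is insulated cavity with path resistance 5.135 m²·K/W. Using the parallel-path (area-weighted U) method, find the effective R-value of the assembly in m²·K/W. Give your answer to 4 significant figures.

U_eff = 0.913/5.135 + 0.087/1.082 = 0.1778 + 0.080407 = 0.25821
R_eff = 1/U_eff = 3.8729 m²·K/W

3.873 m²·K/W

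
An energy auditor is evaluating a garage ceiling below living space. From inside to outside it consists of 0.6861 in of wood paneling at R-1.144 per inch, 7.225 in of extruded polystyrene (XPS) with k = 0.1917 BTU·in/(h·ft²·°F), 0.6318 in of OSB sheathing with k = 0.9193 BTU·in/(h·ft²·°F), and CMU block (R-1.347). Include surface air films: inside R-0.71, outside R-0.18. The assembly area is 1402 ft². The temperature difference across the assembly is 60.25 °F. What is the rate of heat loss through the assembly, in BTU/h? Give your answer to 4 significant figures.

0.6861 × 1.144 = 0.7849
7.225/0.1917 = 37.689
0.6318/0.9193 = 0.68726
R_total = 0.71 + 0.7849 + 37.689 + 0.68726 + 1.347 + 0.18 = 41.398 ft²·°F·h/BTU
Q = A·ΔT/R = 1402 × 60.25 / 41.398 = 2040.4 BTU/h

2040 BTU/h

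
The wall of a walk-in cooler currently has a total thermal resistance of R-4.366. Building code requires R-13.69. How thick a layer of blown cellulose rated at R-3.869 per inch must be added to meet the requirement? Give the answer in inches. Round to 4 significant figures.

ΔR = 13.69 − 4.366 = 9.324 ft²·°F·h/BTU
L = ΔR / (R/in) = 9.324/3.869 = 2.4099 in

2.410 in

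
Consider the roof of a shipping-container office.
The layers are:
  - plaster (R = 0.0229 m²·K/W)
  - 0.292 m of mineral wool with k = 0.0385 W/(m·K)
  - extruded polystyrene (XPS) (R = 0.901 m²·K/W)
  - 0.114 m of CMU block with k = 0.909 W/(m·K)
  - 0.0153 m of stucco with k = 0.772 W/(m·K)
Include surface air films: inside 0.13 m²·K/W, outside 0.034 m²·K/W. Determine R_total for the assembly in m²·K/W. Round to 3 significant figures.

8.82 m²·K/W

0.292/0.0385 = 7.584
0.114/0.909 = 0.1254
0.0153/0.772 = 0.01982
R_total = 0.13 + 0.0229 + 7.584 + 0.901 + 0.1254 + 0.01982 + 0.034 = 8.818 m²·K/W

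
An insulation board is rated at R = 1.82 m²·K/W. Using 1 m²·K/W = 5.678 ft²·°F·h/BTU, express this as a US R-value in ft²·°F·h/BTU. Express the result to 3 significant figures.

10.3 ft²·°F·h/BTU

R_US = 1.82 × 5.678 = 10.33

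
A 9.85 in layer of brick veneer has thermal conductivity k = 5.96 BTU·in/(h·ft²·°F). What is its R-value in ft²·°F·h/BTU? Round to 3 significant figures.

1.65 ft²·°F·h/BTU

R = L/k = 9.85/5.96 = 1.653 ft²·°F·h/BTU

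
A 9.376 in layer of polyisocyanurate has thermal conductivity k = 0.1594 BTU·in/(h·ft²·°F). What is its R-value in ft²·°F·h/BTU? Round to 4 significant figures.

R = L/k = 9.376/0.1594 = 58.821 ft²·°F·h/BTU

58.82 ft²·°F·h/BTU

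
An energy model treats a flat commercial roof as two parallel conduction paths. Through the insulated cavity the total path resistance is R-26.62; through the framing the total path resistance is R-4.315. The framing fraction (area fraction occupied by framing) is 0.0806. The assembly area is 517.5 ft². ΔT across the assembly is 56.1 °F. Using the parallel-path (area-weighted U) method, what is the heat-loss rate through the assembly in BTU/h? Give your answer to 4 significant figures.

1545 BTU/h

U_eff = 0.9194/26.62 + 0.0806/4.315 = 0.034538 + 0.018679 = 0.053217
R_eff = 1/U_eff = 18.791 ft²·°F·h/BTU
Q = 517.5 × 56.1 / 18.791 = 1545 BTU/h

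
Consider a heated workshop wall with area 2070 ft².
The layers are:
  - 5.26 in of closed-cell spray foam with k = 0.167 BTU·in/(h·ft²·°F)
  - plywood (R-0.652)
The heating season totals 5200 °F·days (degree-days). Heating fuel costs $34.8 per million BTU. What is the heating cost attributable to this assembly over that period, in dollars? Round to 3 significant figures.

280 dollars

5.26/0.167 = 31.5
R_total = 31.5 + 0.652 = 32.15 ft²·°F·h/BTU
E = A × HDD × 24 / R = 2070 × 5200 × 24 / 32.15 = 8036000 BTU
Cost = 8036000/10⁶ × 34.8 = $279.6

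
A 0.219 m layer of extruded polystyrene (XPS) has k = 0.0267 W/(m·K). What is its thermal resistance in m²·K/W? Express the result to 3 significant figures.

R = L/k = 0.219/0.0267 = 8.202 m²·K/W

8.20 m²·K/W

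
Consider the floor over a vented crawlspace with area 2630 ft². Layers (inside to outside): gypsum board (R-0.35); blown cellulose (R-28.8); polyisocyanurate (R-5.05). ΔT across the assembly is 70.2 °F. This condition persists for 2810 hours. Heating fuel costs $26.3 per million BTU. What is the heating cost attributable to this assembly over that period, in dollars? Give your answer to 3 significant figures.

399 dollars

R_total = 0.35 + 28.8 + 5.05 = 34.2 ft²·°F·h/BTU
Q = 2630 × 70.2 / 34.2 = 5398 BTU/h
E = 5398 × 2810 = 15170000 BTU
Cost = 15170000/10⁶ × 26.3 = $399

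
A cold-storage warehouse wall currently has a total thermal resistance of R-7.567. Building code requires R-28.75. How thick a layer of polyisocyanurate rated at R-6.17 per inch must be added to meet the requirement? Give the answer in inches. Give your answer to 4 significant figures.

ΔR = 28.75 − 7.567 = 21.183 ft²·°F·h/BTU
L = ΔR / (R/in) = 21.183/6.17 = 3.4332 in

3.433 in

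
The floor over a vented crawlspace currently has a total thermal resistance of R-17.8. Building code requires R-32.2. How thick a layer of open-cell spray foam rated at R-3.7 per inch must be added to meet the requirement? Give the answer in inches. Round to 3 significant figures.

ΔR = 32.2 − 17.8 = 14.4 ft²·°F·h/BTU
L = ΔR / (R/in) = 14.4/3.7 = 3.892 in

3.89 in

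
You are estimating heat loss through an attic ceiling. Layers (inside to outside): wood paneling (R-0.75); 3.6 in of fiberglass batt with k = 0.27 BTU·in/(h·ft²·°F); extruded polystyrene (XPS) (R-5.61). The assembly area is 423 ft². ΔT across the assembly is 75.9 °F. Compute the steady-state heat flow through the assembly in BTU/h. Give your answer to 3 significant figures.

3.6/0.27 = 13.33
R_total = 0.75 + 13.33 + 5.61 = 19.69 ft²·°F·h/BTU
Q = A·ΔT/R = 423 × 75.9 / 19.69 = 1630 BTU/h

1630 BTU/h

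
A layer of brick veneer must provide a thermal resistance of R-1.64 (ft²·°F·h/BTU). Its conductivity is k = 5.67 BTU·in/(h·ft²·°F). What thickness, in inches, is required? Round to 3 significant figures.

L = R × k = 1.64 × 5.67 = 9.299 in

9.30 in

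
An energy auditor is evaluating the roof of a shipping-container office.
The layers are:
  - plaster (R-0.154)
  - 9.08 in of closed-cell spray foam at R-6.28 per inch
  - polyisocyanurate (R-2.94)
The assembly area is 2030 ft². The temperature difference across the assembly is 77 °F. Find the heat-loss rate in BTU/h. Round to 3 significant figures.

2600 BTU/h

9.08 × 6.28 = 57.02
R_total = 0.154 + 57.02 + 2.94 = 60.12 ft²·°F·h/BTU
Q = A·ΔT/R = 2030 × 77 / 60.12 = 2600 BTU/h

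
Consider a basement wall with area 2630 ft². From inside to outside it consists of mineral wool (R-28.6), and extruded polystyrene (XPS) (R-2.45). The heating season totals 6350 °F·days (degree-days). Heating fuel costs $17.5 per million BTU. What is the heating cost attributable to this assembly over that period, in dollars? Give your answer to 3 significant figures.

R_total = 28.6 + 2.45 = 31.05 ft²·°F·h/BTU
E = A × HDD × 24 / R = 2630 × 6350 × 24 / 31.05 = 12910000 BTU
Cost = 12910000/10⁶ × 17.5 = $225.9

226 dollars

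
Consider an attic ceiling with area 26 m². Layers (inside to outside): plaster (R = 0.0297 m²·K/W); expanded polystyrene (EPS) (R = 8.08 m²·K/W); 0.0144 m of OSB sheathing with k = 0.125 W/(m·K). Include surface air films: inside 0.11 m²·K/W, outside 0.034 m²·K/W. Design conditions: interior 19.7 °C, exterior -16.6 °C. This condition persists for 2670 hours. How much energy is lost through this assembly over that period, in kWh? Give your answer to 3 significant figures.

301 kWh

0.0144/0.125 = 0.1152
R_total = 0.11 + 0.0297 + 8.08 + 0.1152 + 0.034 = 8.369 m²·K/W
Q = 26 × (19.7 − (-16.6)) / 8.369 = 112.8 W
E = 112.8 W × 2670 h / 1000 = 301.1 kWh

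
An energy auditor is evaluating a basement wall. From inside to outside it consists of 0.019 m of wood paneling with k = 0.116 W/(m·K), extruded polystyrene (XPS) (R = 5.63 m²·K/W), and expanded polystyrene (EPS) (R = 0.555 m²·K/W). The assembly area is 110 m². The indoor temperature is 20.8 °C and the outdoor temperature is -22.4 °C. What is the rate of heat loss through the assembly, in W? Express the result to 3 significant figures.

0.019/0.116 = 0.1638
R_total = 0.1638 + 5.63 + 0.555 = 6.349 m²·K/W
Q = A·ΔT/R = 110 × (20.8 − (-22.4)) / 6.349 = 748.5 W

748 W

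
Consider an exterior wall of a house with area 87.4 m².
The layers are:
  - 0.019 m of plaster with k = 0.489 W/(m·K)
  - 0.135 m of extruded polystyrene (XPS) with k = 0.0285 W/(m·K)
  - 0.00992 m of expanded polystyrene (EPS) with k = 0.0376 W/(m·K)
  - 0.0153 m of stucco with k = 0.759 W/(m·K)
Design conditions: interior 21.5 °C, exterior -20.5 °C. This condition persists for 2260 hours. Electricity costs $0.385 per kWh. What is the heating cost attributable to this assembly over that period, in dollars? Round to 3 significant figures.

631 dollars

0.019/0.489 = 0.03885
0.135/0.0285 = 4.737
0.00992/0.0376 = 0.2638
0.0153/0.759 = 0.02016
R_total = 0.03885 + 4.737 + 0.2638 + 0.02016 = 5.06 m²·K/W
Q = 87.4 × (21.5 − (-20.5)) / 5.06 = 725.5 W
E = 725.5 W × 2260 h / 1000 = 1640 kWh
Cost = 1640 × 0.385 = $631.3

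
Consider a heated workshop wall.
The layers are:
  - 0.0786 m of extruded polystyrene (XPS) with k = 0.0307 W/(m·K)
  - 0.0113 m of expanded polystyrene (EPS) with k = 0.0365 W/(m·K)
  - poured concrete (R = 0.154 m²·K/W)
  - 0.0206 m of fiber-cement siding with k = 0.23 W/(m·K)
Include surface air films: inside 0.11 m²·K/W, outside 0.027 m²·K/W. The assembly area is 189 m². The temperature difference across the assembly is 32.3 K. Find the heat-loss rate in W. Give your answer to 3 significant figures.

1880 W

0.0786/0.0307 = 2.56
0.0113/0.0365 = 0.3096
0.0206/0.23 = 0.08957
R_total = 0.11 + 2.56 + 0.3096 + 0.154 + 0.08957 + 0.027 = 3.25 m²·K/W
Q = A·ΔT/R = 189 × 32.3 / 3.25 = 1878 W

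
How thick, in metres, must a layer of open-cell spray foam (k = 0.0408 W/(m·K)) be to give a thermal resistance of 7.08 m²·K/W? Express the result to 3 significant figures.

L = R·k = 7.08 × 0.0408 = 0.2889 m

0.289 m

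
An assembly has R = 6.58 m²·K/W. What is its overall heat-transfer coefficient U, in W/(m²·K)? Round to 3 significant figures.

U = 1/R = 1/6.58 = 0.152

0.152 W/(m²·K)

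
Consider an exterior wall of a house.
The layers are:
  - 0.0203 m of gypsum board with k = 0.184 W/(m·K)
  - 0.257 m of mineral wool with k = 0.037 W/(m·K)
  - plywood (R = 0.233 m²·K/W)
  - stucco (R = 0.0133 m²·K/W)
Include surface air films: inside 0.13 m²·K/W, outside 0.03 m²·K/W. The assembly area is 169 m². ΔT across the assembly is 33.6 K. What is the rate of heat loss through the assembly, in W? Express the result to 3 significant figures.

0.0203/0.184 = 0.1103
0.257/0.037 = 6.946
R_total = 0.13 + 0.1103 + 6.946 + 0.233 + 0.0133 + 0.03 = 7.463 m²·K/W
Q = A·ΔT/R = 169 × 33.6 / 7.463 = 760.9 W

761 W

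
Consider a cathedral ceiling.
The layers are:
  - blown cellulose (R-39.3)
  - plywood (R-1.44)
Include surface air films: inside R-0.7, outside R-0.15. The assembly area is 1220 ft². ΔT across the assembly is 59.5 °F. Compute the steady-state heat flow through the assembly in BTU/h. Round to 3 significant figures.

1750 BTU/h

R_total = 0.7 + 39.3 + 1.44 + 0.15 = 41.59 ft²·°F·h/BTU
Q = A·ΔT/R = 1220 × 59.5 / 41.59 = 1745 BTU/h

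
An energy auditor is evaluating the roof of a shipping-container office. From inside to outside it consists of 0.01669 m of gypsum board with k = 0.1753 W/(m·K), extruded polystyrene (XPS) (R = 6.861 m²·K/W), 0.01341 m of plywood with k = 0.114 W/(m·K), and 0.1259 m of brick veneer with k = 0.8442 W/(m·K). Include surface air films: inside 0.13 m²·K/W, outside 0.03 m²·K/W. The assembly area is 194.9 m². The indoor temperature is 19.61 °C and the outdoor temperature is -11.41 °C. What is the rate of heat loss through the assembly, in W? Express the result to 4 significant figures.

0.01669/0.1753 = 0.095208
0.01341/0.114 = 0.11763
0.1259/0.8442 = 0.14914
R_total = 0.13 + 0.095208 + 6.861 + 0.11763 + 0.14914 + 0.03 = 7.383 m²·K/W
Q = A·ΔT/R = 194.9 × (19.61 − (-11.41)) / 7.383 = 818.88 W

818.9 W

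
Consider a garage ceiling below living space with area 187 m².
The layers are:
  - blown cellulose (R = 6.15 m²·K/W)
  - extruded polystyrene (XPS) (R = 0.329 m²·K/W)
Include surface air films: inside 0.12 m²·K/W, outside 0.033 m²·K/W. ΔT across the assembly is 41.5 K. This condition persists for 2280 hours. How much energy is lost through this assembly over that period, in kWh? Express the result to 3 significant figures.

2670 kWh

R_total = 0.12 + 6.15 + 0.329 + 0.033 = 6.632 m²·K/W
Q = 187 × 41.5 / 6.632 = 1170 W
E = 1170 W × 2280 h / 1000 = 2668 kWh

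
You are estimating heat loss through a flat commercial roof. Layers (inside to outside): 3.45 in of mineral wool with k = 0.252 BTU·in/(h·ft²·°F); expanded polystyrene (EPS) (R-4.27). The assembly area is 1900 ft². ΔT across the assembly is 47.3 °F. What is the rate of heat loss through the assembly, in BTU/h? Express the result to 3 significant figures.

5000 BTU/h

3.45/0.252 = 13.69
R_total = 13.69 + 4.27 = 17.96 ft²·°F·h/BTU
Q = A·ΔT/R = 1900 × 47.3 / 17.96 = 5004 BTU/h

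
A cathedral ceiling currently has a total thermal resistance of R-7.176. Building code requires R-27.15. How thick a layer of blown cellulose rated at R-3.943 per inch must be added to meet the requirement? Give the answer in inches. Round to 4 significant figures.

5.066 in

ΔR = 27.15 − 7.176 = 19.974 ft²·°F·h/BTU
L = ΔR / (R/in) = 19.974/3.943 = 5.0657 in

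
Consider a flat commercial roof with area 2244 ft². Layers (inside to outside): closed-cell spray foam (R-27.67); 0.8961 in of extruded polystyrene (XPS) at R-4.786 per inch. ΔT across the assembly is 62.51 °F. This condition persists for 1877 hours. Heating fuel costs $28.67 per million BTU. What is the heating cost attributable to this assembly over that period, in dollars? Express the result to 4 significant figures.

0.8961 × 4.786 = 4.2887
R_total = 27.67 + 4.2887 = 31.959 ft²·°F·h/BTU
Q = 2244 × 62.51 / 31.959 = 4389.2 BTU/h
E = 4389.2 × 1877 = 8238500 BTU
Cost = 8238500/10⁶ × 28.67 = $236.2

236.2 dollars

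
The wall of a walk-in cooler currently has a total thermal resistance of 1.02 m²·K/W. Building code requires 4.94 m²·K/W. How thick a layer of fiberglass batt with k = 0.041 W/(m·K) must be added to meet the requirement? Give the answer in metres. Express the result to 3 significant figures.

ΔR = 4.94 − 1.02 = 3.92 m²·K/W
L = ΔR × k = 3.92 × 0.041 = 0.1607 m

0.161 m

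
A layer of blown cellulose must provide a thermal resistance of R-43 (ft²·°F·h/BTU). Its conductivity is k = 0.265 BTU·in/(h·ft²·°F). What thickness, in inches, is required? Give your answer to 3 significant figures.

11.4 in

L = R × k = 43 × 0.265 = 11.4 in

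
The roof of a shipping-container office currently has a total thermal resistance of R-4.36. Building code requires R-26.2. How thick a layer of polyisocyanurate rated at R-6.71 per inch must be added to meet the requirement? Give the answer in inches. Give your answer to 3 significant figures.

ΔR = 26.2 − 4.36 = 21.84 ft²·°F·h/BTU
L = ΔR / (R/in) = 21.84/6.71 = 3.255 in

3.25 in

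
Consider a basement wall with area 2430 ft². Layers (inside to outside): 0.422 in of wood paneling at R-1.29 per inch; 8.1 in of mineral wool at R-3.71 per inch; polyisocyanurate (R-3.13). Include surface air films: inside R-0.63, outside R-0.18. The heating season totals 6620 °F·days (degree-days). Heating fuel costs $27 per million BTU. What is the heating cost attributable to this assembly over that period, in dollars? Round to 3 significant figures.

302 dollars

0.422 × 1.29 = 0.5444
8.1 × 3.71 = 30.05
R_total = 0.63 + 0.5444 + 30.05 + 3.13 + 0.18 = 34.54 ft²·°F·h/BTU
E = A × HDD × 24 / R = 2430 × 6620 × 24 / 34.54 = 11180000 BTU
Cost = 11180000/10⁶ × 27 = $301.8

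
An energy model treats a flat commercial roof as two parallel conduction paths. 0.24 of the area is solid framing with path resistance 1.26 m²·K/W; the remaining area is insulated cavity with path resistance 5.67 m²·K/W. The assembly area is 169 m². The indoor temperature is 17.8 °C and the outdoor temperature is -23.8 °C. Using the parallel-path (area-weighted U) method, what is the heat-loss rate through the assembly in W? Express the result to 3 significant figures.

U_eff = 0.76/5.67 + 0.24/1.26 = 0.134 + 0.1905 = 0.3245
R_eff = 1/U_eff = 3.082 m²·K/W
Q = 169 × (17.8 − (-23.8)) / 3.082 = 2281 W

2280 W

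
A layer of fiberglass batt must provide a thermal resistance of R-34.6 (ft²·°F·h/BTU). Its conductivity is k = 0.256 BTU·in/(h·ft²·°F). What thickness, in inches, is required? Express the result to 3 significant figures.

8.86 in

L = R × k = 34.6 × 0.256 = 8.858 in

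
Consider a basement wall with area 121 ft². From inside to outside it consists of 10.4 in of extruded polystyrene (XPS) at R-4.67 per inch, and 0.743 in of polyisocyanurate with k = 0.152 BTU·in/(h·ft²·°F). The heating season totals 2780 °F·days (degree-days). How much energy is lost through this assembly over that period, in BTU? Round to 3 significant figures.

10.4 × 4.67 = 48.57
0.743/0.152 = 4.888
R_total = 48.57 + 4.888 = 53.46 ft²·°F·h/BTU
E = A × HDD × 24 / R = 121 × 2780 × 24 / 53.46 = 151000 BTU

151000 BTU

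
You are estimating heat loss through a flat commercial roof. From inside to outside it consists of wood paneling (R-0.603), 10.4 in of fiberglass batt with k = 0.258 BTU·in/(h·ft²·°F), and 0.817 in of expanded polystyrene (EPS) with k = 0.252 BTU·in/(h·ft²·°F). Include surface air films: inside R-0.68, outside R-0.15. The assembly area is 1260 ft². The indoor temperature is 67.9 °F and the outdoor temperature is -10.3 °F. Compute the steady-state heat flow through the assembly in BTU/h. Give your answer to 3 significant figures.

10.4/0.258 = 40.31
0.817/0.252 = 3.242
R_total = 0.68 + 0.603 + 40.31 + 3.242 + 0.15 = 44.99 ft²·°F·h/BTU
Q = A·ΔT/R = 1260 × (67.9 − (-10.3)) / 44.99 = 2190 BTU/h

2190 BTU/h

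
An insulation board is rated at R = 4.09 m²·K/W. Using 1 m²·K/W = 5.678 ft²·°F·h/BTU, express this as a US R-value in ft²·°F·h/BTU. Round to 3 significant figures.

23.2 ft²·°F·h/BTU

R_US = 4.09 × 5.678 = 23.22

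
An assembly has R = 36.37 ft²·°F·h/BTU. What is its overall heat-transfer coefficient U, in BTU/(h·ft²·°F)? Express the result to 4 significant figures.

0.02750 BTU/(h·ft²·°F)

U = 1/R = 1/36.37 = 0.027495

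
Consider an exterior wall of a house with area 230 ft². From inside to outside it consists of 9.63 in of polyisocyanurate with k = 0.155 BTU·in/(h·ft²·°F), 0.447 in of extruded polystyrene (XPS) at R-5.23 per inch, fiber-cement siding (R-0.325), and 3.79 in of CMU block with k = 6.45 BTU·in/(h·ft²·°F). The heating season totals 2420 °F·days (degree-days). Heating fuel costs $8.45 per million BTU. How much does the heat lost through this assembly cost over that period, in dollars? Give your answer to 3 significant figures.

9.63/0.155 = 62.13
0.447 × 5.23 = 2.338
3.79/6.45 = 0.5876
R_total = 62.13 + 2.338 + 0.325 + 0.5876 = 65.38 ft²·°F·h/BTU
E = A × HDD × 24 / R = 230 × 2420 × 24 / 65.38 = 204300 BTU
Cost = 204300/10⁶ × 8.45 = $1.727

1.73 dollars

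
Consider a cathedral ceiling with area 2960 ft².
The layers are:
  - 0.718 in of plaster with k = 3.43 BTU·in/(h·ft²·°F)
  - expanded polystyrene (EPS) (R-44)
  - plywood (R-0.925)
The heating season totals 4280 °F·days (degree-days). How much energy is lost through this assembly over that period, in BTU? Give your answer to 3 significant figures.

0.718/3.43 = 0.2093
R_total = 0.2093 + 44 + 0.925 = 45.13 ft²·°F·h/BTU
E = A × HDD × 24 / R = 2960 × 4280 × 24 / 45.13 = 6737000 BTU

6740000 BTU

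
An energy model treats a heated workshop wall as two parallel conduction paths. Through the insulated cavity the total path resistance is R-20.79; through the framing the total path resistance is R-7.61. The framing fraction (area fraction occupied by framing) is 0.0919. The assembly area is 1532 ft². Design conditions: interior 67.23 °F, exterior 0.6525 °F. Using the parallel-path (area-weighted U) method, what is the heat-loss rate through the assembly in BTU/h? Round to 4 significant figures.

5687 BTU/h

U_eff = 0.9081/20.79 + 0.0919/7.61 = 0.04368 + 0.012076 = 0.055756
R_eff = 1/U_eff = 17.935 ft²·°F·h/BTU
Q = 1532 × (67.23 − 0.6525) / 17.935 = 5686.9 BTU/h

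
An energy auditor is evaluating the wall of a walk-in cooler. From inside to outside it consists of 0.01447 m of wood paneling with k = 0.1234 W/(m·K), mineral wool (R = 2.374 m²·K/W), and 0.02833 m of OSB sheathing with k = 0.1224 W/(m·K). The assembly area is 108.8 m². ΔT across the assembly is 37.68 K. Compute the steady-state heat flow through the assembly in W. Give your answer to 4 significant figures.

1506 W

0.01447/0.1234 = 0.11726
0.02833/0.1224 = 0.23145
R_total = 0.11726 + 2.374 + 0.23145 = 2.7227 m²·K/W
Q = A·ΔT/R = 108.8 × 37.68 / 2.7227 = 1505.7 W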